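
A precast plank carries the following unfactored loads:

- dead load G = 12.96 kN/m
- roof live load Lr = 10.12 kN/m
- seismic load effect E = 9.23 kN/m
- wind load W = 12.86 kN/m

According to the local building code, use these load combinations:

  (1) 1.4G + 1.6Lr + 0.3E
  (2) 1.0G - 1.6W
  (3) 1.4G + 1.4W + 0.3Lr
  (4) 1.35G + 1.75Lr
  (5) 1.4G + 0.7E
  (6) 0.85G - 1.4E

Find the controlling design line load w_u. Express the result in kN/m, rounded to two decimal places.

39.18 kN/m

(1) 1.4(12.96) + 1.6(10.12) + 0.3(9.23) = 37.11
(2) 1.0(12.96) - 1.6(12.86) = 12.96 - 20.58 = -7.62
(3) 1.4(12.96) + 1.4(12.86) + 0.3(10.12) = 18.14 + 18.00 + 3.04 = 39.18
(4) 1.35(12.96) + 1.75(10.12) = 17.50 + 17.71 = 35.21
(5) 1.4(12.96) + 0.7(9.23) = 24.61
(6) 0.85(12.96) - 1.4(9.23) = -1.91
The controlling combination is 3, giving 39.18 kN/m.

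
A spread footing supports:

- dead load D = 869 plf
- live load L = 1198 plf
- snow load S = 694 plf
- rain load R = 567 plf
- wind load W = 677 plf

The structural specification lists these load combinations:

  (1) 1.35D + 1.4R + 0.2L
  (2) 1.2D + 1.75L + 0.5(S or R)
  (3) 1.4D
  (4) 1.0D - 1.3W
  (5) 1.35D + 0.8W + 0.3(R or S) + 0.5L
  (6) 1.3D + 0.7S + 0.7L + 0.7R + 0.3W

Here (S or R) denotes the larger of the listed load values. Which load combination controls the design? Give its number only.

(S or R) → S = 694 plf; (R or S) → S = 694 plf.
(1) 1.35(869) + 1.4(567) + 0.2(1198) = 2206.55
(2) 1.2(869) + 1.75(1198) + 0.5(694) = 3486.30
(3) 1.4(869) = 1216.60
(4) 1.0(869) - 1.3(677) = -11.10
(5) 1.35(869) + 0.8(677) + 0.3(694) + 0.5(1198) = 2521.95
(6) 1.3(869) + 0.7(694) + 0.7(1198) + 0.7(567) + 0.3(677) = 3054.10
The largest value is 3486.30 plf from combination 2.

Combination 2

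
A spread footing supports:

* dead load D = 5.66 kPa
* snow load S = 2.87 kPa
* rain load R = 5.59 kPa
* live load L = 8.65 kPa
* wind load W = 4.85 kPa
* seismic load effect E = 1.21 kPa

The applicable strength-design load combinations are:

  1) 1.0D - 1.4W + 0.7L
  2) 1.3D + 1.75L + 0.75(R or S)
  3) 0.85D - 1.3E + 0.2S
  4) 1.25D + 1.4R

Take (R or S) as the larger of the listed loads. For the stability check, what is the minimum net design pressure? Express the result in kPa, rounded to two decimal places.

(R or S) → R = 5.59 kPa.
1) 1.0(5.66) - 1.4(4.85) + 0.7(8.65) = 5.66 - 6.79 + 6.06 = 4.93
2) 1.3(5.66) + 1.75(8.65) + 0.75(5.59) = 7.36 + 15.14 + 4.19 = 26.69
3) 0.85(5.66) - 1.3(1.21) + 0.2(2.87) = 4.81 - 1.57 + 0.57 = 3.81
4) 1.25(5.66) + 1.4(5.59) = 14.90
Combination 3 gives the minimum: 3.81 kPa.

3.81 kPa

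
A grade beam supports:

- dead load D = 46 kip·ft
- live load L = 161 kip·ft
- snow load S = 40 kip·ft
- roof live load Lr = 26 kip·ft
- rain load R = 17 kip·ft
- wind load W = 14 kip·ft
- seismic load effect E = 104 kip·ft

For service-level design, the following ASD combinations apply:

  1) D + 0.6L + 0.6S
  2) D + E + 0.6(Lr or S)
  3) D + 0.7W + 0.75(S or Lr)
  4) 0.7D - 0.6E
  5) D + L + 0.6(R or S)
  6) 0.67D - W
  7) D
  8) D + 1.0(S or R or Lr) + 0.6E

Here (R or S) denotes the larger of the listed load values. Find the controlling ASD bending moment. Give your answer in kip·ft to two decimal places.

231.00 kip·ft

(Lr or S) → S = 40 kip·ft; (S or Lr) → S = 40 kip·ft; (R or S) → S = 40 kip·ft; (S or R or Lr) → S = 40 kip·ft.
1) 1.0(46) + 0.6(161) + 0.6(40) = 46.00 + 96.60 + 24.00 = 166.60
2) 1.0(46) + 1.0(104) + 0.6(40) = 46.00 + 104.00 + 24.00 = 174.00
3) 1.0(46) + 0.7(14) + 0.75(40) = 46.00 + 9.80 + 30.00 = 85.80
4) 0.7(46) - 0.6(104) = 32.20 - 62.40 = -30.20
5) 1.0(46) + 1.0(161) + 0.6(40) = 46.00 + 161.00 + 24.00 = 231.00
6) 0.67(46) - 1.0(14) = 30.82 - 14.00 = 16.82
7) 1.0(46) = 46.00
8) 1.0(46) + 1.0(40) + 0.6(104) = 46.00 + 40.00 + 62.40 = 148.40
Maximum is from combination 5.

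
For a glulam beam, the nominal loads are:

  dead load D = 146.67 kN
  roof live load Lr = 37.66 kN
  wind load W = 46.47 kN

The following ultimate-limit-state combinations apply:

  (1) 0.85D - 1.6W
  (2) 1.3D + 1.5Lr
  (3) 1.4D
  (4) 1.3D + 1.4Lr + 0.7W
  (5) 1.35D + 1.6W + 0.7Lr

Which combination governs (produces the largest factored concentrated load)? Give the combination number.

(1) 0.85(146.67) - 1.6(46.47) = 50.32
(2) 1.3(146.67) + 1.5(37.66) = 247.16
(3) 1.4(146.67) = 205.34
(4) 1.3(146.67) + 1.4(37.66) + 0.7(46.47) = 275.92
(5) 1.35(146.67) + 1.6(46.47) + 0.7(37.66) = 298.72
The largest value is 298.72 kN from combination 5.

Combination 5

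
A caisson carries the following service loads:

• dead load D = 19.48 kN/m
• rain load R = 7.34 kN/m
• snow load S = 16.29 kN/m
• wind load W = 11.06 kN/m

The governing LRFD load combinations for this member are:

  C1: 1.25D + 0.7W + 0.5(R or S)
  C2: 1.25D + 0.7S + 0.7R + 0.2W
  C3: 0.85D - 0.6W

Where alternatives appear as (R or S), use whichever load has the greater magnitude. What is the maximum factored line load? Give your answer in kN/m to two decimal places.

43.10 kN/m

(R or S) → S = 16.29 kN/m.
C1: 1.25(19.48) + 0.7(11.06) + 0.5(16.29) = 24.35 + 7.74 + 8.15 = 40.24
C2: 1.25(19.48) + 0.7(16.29) + 0.7(7.34) + 0.2(11.06) = 24.35 + 11.40 + 5.14 + 2.21 = 43.10
C3: 0.85(19.48) - 0.6(11.06) = 16.56 - 6.64 = 9.92
The controlling combination is 2, giving 43.10 kN/m.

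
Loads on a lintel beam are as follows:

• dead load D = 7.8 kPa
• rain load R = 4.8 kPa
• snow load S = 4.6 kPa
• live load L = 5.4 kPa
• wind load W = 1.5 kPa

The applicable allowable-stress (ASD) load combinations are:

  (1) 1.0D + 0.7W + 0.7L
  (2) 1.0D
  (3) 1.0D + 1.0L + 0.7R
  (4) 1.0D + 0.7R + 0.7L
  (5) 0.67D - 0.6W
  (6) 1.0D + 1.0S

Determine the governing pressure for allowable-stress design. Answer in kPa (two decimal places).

(1) 1.0(7.8) + 0.7(1.5) + 0.7(5.4) = 12.63
(2) 1.0(7.8) = 7.80
(3) 1.0(7.8) + 1.0(5.4) + 0.7(4.8) = 16.56
(4) 1.0(7.8) + 0.7(4.8) + 0.7(5.4) = 14.94
(5) 0.67(7.8) - 0.6(1.5) = 4.33
(6) 1.0(7.8) + 1.0(4.6) = 12.40
The controlling combination is 3, giving 16.56 kPa.

16.56 kPa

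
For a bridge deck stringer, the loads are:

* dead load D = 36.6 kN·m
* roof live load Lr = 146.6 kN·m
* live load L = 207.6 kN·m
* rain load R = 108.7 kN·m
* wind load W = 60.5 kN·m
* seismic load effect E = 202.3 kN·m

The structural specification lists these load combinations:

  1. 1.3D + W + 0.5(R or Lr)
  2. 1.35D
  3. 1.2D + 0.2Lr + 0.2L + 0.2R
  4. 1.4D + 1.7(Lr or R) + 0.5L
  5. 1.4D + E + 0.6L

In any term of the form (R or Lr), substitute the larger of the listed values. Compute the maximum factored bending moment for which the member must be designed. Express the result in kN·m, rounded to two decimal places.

(R or Lr) → Lr = 146.6 kN·m; (Lr or R) → Lr = 146.6 kN·m.
1. 1.3(36.6) + 1.0(60.5) + 0.5(146.6) = 47.58 + 60.50 + 73.30 = 181.38
2. 1.35(36.6) = 49.41
3. 1.2(36.6) + 0.2(146.6) + 0.2(207.6) + 0.2(108.7) = 43.92 + 29.32 + 41.52 + 21.74 = 136.50
4. 1.4(36.6) + 1.7(146.6) + 0.5(207.6) = 51.24 + 249.22 + 103.80 = 404.26
5. 1.4(36.6) + 1.0(202.3) + 0.6(207.6) = 51.24 + 202.30 + 124.56 = 378.10
Combination 4 governs: M_u = 404.26 kN·m.

404.26 kN·m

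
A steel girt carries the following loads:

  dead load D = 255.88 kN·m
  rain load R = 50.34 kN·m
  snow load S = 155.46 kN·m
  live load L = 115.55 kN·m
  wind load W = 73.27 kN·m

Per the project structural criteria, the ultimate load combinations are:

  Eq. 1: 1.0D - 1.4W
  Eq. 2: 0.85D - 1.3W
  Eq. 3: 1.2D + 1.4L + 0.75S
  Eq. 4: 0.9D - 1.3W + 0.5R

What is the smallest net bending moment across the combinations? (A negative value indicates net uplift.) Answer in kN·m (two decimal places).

122.25 kN·m

Eq. 1: 1.0(255.88) - 1.4(73.27) = 153.30
Eq. 2: 0.85(255.88) - 1.3(73.27) = 122.25
Eq. 3: 1.2(255.88) + 1.4(115.55) + 0.75(155.46) = 585.42
Eq. 4: 0.9(255.88) - 1.3(73.27) + 0.5(50.34) = 160.21
Combination 2 gives the minimum: 122.25 kN·m.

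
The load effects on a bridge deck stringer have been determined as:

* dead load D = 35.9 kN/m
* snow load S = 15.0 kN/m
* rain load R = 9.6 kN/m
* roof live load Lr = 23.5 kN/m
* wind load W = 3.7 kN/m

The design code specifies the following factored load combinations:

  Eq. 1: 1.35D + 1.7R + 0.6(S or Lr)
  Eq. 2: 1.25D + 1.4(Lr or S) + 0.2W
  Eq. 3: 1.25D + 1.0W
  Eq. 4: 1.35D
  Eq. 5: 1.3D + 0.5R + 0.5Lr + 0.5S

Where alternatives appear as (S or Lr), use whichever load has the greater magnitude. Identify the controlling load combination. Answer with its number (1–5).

Combination 1

(S or Lr) → Lr = 23.5 kN/m; (Lr or S) → Lr = 23.5 kN/m.
Eq. 1: 1.35(35.9) + 1.7(9.6) + 0.6(23.5) = 48.5 + 16.3 + 14.1 = 78.9
Eq. 2: 1.25(35.9) + 1.4(23.5) + 0.2(3.7) = 44.9 + 32.9 + 0.7 = 78.5
Eq. 3: 1.25(35.9) + 1.0(3.7) = 44.9 + 3.7 = 48.6
Eq. 4: 1.35(35.9) = 48.5
Eq. 5: 1.3(35.9) + 0.5(9.6) + 0.5(23.5) + 0.5(15.0) = 70.7
The largest value is 78.9 kN/m from combination 1.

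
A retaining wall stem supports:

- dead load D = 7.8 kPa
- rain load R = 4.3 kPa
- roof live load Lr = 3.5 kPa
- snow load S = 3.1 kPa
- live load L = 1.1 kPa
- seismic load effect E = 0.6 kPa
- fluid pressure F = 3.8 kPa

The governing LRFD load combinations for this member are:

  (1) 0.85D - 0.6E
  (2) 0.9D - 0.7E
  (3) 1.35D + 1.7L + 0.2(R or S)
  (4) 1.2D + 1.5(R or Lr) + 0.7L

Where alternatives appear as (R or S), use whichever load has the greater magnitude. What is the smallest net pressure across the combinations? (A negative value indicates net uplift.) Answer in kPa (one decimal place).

6.3 kPa

(R or S) → R = 4.3 kPa; (R or Lr) → R = 4.3 kPa.
(1) 0.85(7.8) - 0.6(0.6) = 6.3
(2) 0.9(7.8) - 0.7(0.6) = 6.6
(3) 1.35(7.8) + 1.7(1.1) + 0.2(4.3) = 13.3
(4) 1.2(7.8) + 1.5(4.3) + 0.7(1.1) = 16.6
Combination 1 gives the minimum: 6.3 kPa.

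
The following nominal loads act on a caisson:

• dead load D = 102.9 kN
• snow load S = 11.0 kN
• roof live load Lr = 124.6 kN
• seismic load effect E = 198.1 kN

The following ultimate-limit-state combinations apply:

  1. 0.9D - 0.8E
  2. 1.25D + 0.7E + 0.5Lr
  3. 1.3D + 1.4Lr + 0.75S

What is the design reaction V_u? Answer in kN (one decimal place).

329.6 kN

1. 0.9(102.9) - 0.8(198.1) = 92.6 - 158.5 = -65.9
2. 1.25(102.9) + 0.7(198.1) + 0.5(124.6) = 128.6 + 138.7 + 62.3 = 329.6
3. 1.3(102.9) + 1.4(124.6) + 0.75(11.0) = 133.8 + 174.4 + 8.3 = 316.5
The controlling combination is 2, giving 329.6 kN.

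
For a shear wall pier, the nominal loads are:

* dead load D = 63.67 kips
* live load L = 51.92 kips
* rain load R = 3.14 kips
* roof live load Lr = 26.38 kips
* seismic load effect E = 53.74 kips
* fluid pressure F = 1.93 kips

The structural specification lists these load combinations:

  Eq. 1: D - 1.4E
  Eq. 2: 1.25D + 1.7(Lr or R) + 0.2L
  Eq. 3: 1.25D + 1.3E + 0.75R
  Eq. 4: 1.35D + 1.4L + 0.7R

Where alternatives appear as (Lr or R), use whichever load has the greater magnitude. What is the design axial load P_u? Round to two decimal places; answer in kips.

160.84 kips

(Lr or R) → Lr = 26.38 kips.
Eq. 1: 1.0(63.67) - 1.4(53.74) = 63.67 - 75.24 = -11.57
Eq. 2: 1.25(63.67) + 1.7(26.38) + 0.2(51.92) = 79.59 + 44.85 + 10.38 = 134.82
Eq. 3: 1.25(63.67) + 1.3(53.74) + 0.75(3.14) = 151.80
Eq. 4: 1.35(63.67) + 1.4(51.92) + 0.7(3.14) = 85.95 + 72.69 + 2.20 = 160.84
Combination 4 governs: P_u = 160.84 kips.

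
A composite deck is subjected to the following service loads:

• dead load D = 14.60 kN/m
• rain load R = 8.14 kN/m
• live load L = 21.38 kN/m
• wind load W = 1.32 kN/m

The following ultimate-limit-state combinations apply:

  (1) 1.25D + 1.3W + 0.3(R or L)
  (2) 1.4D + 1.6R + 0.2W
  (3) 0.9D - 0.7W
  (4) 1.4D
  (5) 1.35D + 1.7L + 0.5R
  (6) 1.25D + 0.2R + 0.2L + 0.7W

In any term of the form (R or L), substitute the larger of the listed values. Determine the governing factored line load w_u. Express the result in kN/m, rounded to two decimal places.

(R or L) → L = 21.38 kN/m.
(1) 1.25(14.60) + 1.3(1.32) + 0.3(21.38) = 26.38
(2) 1.4(14.60) + 1.6(8.14) + 0.2(1.32) = 33.73
(3) 0.9(14.60) - 0.7(1.32) = 12.22
(4) 1.4(14.60) = 20.44
(5) 1.35(14.60) + 1.7(21.38) + 0.5(8.14) = 60.13
(6) 1.25(14.60) + 0.2(8.14) + 0.2(21.38) + 0.7(1.32) = 25.08
Maximum is from combination 5.

60.13 kN/m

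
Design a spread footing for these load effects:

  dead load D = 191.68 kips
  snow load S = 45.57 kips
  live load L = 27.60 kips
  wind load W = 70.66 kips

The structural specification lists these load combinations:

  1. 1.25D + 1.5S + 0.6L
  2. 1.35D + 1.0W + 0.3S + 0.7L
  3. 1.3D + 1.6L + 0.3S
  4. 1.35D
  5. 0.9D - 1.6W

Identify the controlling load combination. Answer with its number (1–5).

1. 1.25(191.68) + 1.5(45.57) + 0.6(27.60) = 239.60 + 68.36 + 16.56 = 324.52
2. 1.35(191.68) + 1.0(70.66) + 0.3(45.57) + 0.7(27.60) = 258.77 + 70.66 + 13.67 + 19.32 = 362.42
3. 1.3(191.68) + 1.6(27.60) + 0.3(45.57) = 307.02
4. 1.35(191.68) = 258.77
5. 0.9(191.68) - 1.6(70.66) = 59.46
The largest value is 362.42 kips from combination 2.

Combination 2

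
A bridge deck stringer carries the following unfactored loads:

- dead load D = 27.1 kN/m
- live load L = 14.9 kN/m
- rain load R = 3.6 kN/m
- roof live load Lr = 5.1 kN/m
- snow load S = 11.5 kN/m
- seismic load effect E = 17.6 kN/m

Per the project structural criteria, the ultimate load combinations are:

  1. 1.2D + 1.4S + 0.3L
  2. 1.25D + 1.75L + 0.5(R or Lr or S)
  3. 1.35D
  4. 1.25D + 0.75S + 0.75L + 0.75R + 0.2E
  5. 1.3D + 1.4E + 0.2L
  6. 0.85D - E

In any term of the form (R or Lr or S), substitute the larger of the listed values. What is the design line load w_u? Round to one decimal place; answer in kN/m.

65.7 kN/m

(R or Lr or S) → S = 11.5 kN/m.
1. 1.2(27.1) + 1.4(11.5) + 0.3(14.9) = 32.5 + 16.1 + 4.5 = 53.1
2. 1.25(27.1) + 1.75(14.9) + 0.5(11.5) = 65.7
3. 1.35(27.1) = 36.6
4. 1.25(27.1) + 0.75(11.5) + 0.75(14.9) + 0.75(3.6) + 0.2(17.6) = 33.9 + 8.6 + 11.2 + 2.7 + 3.5 = 59.9
5. 1.3(27.1) + 1.4(17.6) + 0.2(14.9) = 62.9
6. 0.85(27.1) - 1.0(17.6) = 23.0 - 17.6 = 5.4
Maximum is from combination 2.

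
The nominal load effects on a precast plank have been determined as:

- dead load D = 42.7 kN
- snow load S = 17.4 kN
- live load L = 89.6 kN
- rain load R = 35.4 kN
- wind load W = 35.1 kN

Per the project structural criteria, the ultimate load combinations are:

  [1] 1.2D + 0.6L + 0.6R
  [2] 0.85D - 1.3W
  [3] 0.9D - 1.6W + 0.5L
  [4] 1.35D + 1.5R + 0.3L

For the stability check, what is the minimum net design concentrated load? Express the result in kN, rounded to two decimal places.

-9.34 kN

[1] 1.2(42.7) + 0.6(89.6) + 0.6(35.4) = 126.24
[2] 0.85(42.7) - 1.3(35.1) = -9.34
[3] 0.9(42.7) - 1.6(35.1) + 0.5(89.6) = 27.07
[4] 1.35(42.7) + 1.5(35.4) + 0.3(89.6) = 137.63
Combination 2 gives the minimum: -9.34 kN.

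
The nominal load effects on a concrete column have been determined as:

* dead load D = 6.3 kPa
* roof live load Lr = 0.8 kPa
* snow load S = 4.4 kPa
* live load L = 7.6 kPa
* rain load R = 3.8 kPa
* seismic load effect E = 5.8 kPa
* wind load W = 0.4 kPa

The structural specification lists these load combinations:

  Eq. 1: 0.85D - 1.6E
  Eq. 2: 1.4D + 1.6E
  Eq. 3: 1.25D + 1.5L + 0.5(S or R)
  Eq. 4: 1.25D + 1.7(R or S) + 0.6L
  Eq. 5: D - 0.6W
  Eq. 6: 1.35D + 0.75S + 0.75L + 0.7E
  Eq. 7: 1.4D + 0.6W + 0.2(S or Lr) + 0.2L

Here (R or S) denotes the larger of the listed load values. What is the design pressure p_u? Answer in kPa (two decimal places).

(S or R) → S = 4.4 kPa; (R or S) → S = 4.4 kPa; (S or Lr) → S = 4.4 kPa.
Eq. 1: 0.85(6.3) - 1.6(5.8) = -3.93
Eq. 2: 1.4(6.3) + 1.6(5.8) = 8.82 + 9.28 = 18.10
Eq. 3: 1.25(6.3) + 1.5(7.6) + 0.5(4.4) = 7.88 + 11.40 + 2.20 = 21.48
Eq. 4: 1.25(6.3) + 1.7(4.4) + 0.6(7.6) = 7.88 + 7.48 + 4.56 = 19.92
Eq. 5: 1.0(6.3) - 0.6(0.4) = 6.30 - 0.24 = 6.06
Eq. 6: 1.35(6.3) + 0.75(4.4) + 0.75(7.6) + 0.7(5.8) = 8.51 + 3.30 + 5.70 + 4.06 = 21.57
Eq. 7: 1.4(6.3) + 0.6(0.4) + 0.2(4.4) + 0.2(7.6) = 8.82 + 0.24 + 0.88 + 1.52 = 11.46
Combination 6 governs: p_u = 21.57 kPa.

21.57 kPa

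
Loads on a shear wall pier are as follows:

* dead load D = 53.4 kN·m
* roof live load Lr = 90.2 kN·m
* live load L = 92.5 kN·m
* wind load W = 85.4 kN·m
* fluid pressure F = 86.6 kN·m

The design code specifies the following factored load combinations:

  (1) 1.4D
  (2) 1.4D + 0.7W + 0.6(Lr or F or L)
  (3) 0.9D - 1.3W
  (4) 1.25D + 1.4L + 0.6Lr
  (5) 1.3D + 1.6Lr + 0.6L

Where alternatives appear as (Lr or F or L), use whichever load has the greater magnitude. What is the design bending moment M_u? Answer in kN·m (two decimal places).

(Lr or F or L) → L = 92.5 kN·m.
(1) 1.4(53.4) = 74.76
(2) 1.4(53.4) + 0.7(85.4) + 0.6(92.5) = 190.04
(3) 0.9(53.4) - 1.3(85.4) = -62.96
(4) 1.25(53.4) + 1.4(92.5) + 0.6(90.2) = 250.37
(5) 1.3(53.4) + 1.6(90.2) + 0.6(92.5) = 269.24
Maximum is from combination 5.

269.24 kN·m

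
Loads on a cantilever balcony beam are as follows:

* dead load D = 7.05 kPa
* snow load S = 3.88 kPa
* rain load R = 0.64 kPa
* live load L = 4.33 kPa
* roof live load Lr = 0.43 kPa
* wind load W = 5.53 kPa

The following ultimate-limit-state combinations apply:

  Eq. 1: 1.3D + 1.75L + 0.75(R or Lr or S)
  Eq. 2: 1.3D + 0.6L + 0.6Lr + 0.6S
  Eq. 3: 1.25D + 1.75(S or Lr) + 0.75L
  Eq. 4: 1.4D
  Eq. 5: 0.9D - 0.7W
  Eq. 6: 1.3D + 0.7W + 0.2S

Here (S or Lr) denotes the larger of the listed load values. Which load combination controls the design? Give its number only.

(R or Lr or S) → S = 3.88 kPa; (S or Lr) → S = 3.88 kPa.
Eq. 1: 1.3(7.05) + 1.75(4.33) + 0.75(3.88) = 19.65
Eq. 2: 1.3(7.05) + 0.6(4.33) + 0.6(0.43) + 0.6(3.88) = 14.35
Eq. 3: 1.25(7.05) + 1.75(3.88) + 0.75(4.33) = 8.81 + 6.79 + 3.25 = 18.85
Eq. 4: 1.4(7.05) = 9.87
Eq. 5: 0.9(7.05) - 0.7(5.53) = 2.47
Eq. 6: 1.3(7.05) + 0.7(5.53) + 0.2(3.88) = 13.81
The largest value is 19.65 kPa from combination 1.

Combination 1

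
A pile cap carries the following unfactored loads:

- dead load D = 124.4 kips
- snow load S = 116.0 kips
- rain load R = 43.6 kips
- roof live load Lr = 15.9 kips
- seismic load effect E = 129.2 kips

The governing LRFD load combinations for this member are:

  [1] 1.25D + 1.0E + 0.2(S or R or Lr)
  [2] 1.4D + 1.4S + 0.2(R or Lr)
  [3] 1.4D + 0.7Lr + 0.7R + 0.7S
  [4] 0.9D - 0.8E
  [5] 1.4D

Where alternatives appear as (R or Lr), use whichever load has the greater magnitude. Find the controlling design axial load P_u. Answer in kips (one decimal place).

345.3 kips

(S or R or Lr) → S = 116.0 kips; (R or Lr) → R = 43.6 kips.
[1] 1.25(124.4) + 1.0(129.2) + 0.2(116.0) = 155.5 + 129.2 + 23.2 = 307.9
[2] 1.4(124.4) + 1.4(116.0) + 0.2(43.6) = 174.2 + 162.4 + 8.7 = 345.3
[3] 1.4(124.4) + 0.7(15.9) + 0.7(43.6) + 0.7(116.0) = 174.2 + 11.1 + 30.5 + 81.2 = 297.0
[4] 0.9(124.4) - 0.8(129.2) = 112.0 - 103.4 = 8.6
[5] 1.4(124.4) = 174.2
Combination 2 governs: P_u = 345.3 kips.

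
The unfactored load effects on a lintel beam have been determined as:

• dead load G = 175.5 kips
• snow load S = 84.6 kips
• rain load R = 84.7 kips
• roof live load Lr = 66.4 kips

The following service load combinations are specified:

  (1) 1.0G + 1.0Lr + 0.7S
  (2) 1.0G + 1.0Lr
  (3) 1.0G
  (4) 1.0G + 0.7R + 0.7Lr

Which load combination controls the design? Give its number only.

(1) 1.0(175.5) + 1.0(66.4) + 0.7(84.6) = 301.1
(2) 1.0(175.5) + 1.0(66.4) = 241.9
(3) 1.0(175.5) = 175.5
(4) 1.0(175.5) + 0.7(84.7) + 0.7(66.4) = 281.3
The largest value is 301.1 kips from combination 1.

Combination 1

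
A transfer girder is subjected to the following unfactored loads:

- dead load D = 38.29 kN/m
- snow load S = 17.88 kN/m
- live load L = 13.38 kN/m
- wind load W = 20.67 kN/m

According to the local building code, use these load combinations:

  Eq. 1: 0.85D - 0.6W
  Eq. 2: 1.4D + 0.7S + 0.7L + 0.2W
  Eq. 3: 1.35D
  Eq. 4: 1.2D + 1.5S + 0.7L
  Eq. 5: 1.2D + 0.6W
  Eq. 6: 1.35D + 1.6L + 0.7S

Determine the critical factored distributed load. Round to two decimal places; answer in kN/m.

85.62 kN/m

Eq. 1: 0.85(38.29) - 0.6(20.67) = 20.14
Eq. 2: 1.4(38.29) + 0.7(17.88) + 0.7(13.38) + 0.2(20.67) = 79.62
Eq. 3: 1.35(38.29) = 51.69
Eq. 4: 1.2(38.29) + 1.5(17.88) + 0.7(13.38) = 82.13
Eq. 5: 1.2(38.29) + 0.6(20.67) = 45.95 + 12.40 = 58.35
Eq. 6: 1.35(38.29) + 1.6(13.38) + 0.7(17.88) = 51.69 + 21.41 + 12.52 = 85.62
Combination 6 governs: w_u = 85.62 kN/m.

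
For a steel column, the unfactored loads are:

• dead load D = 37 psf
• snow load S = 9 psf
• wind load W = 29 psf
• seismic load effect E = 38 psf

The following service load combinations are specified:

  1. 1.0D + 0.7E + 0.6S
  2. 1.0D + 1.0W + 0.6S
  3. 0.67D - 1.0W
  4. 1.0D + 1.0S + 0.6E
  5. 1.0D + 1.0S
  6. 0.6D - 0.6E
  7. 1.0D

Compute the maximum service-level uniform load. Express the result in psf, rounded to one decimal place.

1. 1.0(37) + 0.7(38) + 0.6(9) = 37.0 + 26.6 + 5.4 = 69.0
2. 1.0(37) + 1.0(29) + 0.6(9) = 37.0 + 29.0 + 5.4 = 71.4
3. 0.67(37) - 1.0(29) = 24.8 - 29.0 = -4.2
4. 1.0(37) + 1.0(9) + 0.6(38) = 37.0 + 9.0 + 22.8 = 68.8
5. 1.0(37) + 1.0(9) = 37.0 + 9.0 = 46.0
6. 0.6(37) - 0.6(38) = 22.2 - 22.8 = -0.6
7. 1.0(37) = 37.0
The controlling combination is 2, giving 71.4 psf.

71.4 psf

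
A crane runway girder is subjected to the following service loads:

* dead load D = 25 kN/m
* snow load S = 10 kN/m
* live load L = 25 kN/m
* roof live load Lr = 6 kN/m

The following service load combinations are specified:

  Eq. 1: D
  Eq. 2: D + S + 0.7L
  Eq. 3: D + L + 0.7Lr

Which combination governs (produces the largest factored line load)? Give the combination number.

Combination 3

Eq. 1: 1.0(25) = 25.0
Eq. 2: 1.0(25) + 1.0(10) + 0.7(25) = 25.0 + 10.0 + 17.5 = 52.5
Eq. 3: 1.0(25) + 1.0(25) + 0.7(6) = 25.0 + 25.0 + 4.2 = 54.2
The largest value is 54.2 kN/m from combination 3.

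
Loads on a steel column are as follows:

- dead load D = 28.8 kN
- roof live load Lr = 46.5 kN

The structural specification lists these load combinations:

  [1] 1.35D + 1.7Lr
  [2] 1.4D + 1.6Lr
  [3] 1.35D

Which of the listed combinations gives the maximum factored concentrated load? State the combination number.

[1] 1.35(28.8) + 1.7(46.5) = 117.9
[2] 1.4(28.8) + 1.6(46.5) = 114.7
[3] 1.35(28.8) = 38.9
The largest value is 117.9 kN from combination 1.

Combination 1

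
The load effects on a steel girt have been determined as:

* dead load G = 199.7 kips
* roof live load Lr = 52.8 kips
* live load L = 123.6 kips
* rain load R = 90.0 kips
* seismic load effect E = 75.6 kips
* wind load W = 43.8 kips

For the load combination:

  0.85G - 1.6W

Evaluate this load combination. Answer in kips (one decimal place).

99.7 kips

0.85(199.7) - 1.6(43.8) = 99.7
P_u = 99.7 kips.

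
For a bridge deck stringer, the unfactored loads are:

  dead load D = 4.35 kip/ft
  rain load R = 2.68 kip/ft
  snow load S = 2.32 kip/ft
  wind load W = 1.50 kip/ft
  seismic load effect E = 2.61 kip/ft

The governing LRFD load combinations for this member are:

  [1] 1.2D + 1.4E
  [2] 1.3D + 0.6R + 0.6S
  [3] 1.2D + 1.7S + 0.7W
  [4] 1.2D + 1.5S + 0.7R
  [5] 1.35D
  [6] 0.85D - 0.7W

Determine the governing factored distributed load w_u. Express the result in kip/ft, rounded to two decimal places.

[1] 1.2(4.35) + 1.4(2.61) = 5.22 + 3.65 = 8.87
[2] 1.3(4.35) + 0.6(2.68) + 0.6(2.32) = 5.66 + 1.61 + 1.39 = 8.66
[3] 1.2(4.35) + 1.7(2.32) + 0.7(1.50) = 5.22 + 3.94 + 1.05 = 10.21
[4] 1.2(4.35) + 1.5(2.32) + 0.7(2.68) = 5.22 + 3.48 + 1.88 = 10.58
[5] 1.35(4.35) = 5.87
[6] 0.85(4.35) - 0.7(1.50) = 3.70 - 1.05 = 2.65
The controlling combination is 4, giving 10.58 kip/ft.

10.58 kip/ft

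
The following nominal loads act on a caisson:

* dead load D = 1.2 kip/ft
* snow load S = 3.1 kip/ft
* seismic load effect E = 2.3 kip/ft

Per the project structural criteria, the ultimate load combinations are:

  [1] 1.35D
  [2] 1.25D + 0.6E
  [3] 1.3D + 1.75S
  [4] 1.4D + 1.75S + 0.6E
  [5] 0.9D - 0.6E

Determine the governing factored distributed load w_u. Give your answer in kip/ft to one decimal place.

[1] 1.35(1.2) = 1.6
[2] 1.25(1.2) + 0.6(2.3) = 1.5 + 1.4 = 2.9
[3] 1.3(1.2) + 1.75(3.1) = 1.6 + 5.4 = 7.0
[4] 1.4(1.2) + 1.75(3.1) + 0.6(2.3) = 1.7 + 5.4 + 1.4 = 8.5
[5] 0.9(1.2) - 0.6(2.3) = 1.1 - 1.4 = -0.3
Maximum is from combination 4.

8.5 kip/ft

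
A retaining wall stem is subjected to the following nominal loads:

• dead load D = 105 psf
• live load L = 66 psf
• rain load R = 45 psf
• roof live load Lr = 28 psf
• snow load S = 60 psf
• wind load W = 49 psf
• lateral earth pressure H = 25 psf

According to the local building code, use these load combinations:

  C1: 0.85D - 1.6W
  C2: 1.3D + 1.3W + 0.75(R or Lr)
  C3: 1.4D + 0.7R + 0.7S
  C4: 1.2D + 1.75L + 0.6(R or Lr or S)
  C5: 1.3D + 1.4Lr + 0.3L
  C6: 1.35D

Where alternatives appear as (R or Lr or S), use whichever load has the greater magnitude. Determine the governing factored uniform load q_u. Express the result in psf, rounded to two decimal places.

277.50 psf

(R or Lr) → R = 45 psf; (R or Lr or S) → S = 60 psf.
C1: 0.85(105) - 1.6(49) = 89.25 - 78.40 = 10.85
C2: 1.3(105) + 1.3(49) + 0.75(45) = 136.50 + 63.70 + 33.75 = 233.95
C3: 1.4(105) + 0.7(45) + 0.7(60) = 147.00 + 31.50 + 42.00 = 220.50
C4: 1.2(105) + 1.75(66) + 0.6(60) = 126.00 + 115.50 + 36.00 = 277.50
C5: 1.3(105) + 1.4(28) + 0.3(66) = 136.50 + 39.20 + 19.80 = 195.50
C6: 1.35(105) = 141.75
The controlling combination is 4, giving 277.50 psf.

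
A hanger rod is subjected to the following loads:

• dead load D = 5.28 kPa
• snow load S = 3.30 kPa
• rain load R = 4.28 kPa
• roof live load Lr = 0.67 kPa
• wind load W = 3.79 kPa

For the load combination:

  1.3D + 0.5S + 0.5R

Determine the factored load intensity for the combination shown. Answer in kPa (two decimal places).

1.3(5.28) + 0.5(3.30) + 0.5(4.28) = 6.86 + 1.65 + 2.14 = 10.65
q_u = 10.65 kPa.

10.65 kPa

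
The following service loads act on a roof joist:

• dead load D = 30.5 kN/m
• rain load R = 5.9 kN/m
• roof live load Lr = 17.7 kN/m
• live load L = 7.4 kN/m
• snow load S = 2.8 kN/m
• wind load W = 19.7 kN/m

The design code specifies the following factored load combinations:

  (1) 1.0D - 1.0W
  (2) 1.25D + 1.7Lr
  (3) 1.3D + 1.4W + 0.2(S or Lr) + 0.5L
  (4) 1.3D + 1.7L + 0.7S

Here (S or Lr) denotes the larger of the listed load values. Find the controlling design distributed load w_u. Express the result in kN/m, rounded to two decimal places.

(S or Lr) → Lr = 17.7 kN/m.
(1) 1.0(30.5) - 1.0(19.7) = 30.50 - 19.70 = 10.80
(2) 1.25(30.5) + 1.7(17.7) = 38.13 + 30.09 = 68.22
(3) 1.3(30.5) + 1.4(19.7) + 0.2(17.7) + 0.5(7.4) = 39.65 + 27.58 + 3.54 + 3.70 = 74.47
(4) 1.3(30.5) + 1.7(7.4) + 0.7(2.8) = 39.65 + 12.58 + 1.96 = 54.19
Combination 3 governs: w_u = 74.47 kN/m.

74.47 kN/m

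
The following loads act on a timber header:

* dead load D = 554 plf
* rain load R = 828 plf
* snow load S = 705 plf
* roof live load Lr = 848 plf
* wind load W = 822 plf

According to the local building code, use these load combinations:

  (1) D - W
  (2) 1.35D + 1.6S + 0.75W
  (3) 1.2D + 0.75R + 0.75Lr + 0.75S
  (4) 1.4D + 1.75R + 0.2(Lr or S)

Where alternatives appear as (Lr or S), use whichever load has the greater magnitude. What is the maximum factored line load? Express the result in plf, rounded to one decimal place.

2492.4 plf

(Lr or S) → Lr = 848 plf.
(1) 1.0(554) - 1.0(822) = -268.0
(2) 1.35(554) + 1.6(705) + 0.75(822) = 2492.4
(3) 1.2(554) + 0.75(828) + 0.75(848) + 0.75(705) = 2450.6
(4) 1.4(554) + 1.75(828) + 0.2(848) = 2394.2
Maximum is from combination 2.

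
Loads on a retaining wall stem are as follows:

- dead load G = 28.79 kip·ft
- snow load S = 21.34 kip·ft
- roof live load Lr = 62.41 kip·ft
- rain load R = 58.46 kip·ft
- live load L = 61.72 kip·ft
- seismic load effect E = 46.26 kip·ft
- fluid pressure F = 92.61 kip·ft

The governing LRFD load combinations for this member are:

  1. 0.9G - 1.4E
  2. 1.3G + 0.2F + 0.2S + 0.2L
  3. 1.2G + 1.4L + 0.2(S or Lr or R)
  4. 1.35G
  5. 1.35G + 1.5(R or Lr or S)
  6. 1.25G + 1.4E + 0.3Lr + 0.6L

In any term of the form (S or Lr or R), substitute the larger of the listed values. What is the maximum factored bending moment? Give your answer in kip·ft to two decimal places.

(S or Lr or R) → Lr = 62.41 kip·ft; (R or Lr or S) → Lr = 62.41 kip·ft.
1. 0.9(28.79) - 1.4(46.26) = 25.91 - 64.76 = -38.85
2. 1.3(28.79) + 0.2(92.61) + 0.2(21.34) + 0.2(61.72) = 37.43 + 18.52 + 4.27 + 12.34 = 72.56
3. 1.2(28.79) + 1.4(61.72) + 0.2(62.41) = 34.55 + 86.41 + 12.48 = 133.44
4. 1.35(28.79) = 38.87
5. 1.35(28.79) + 1.5(62.41) = 132.48
6. 1.25(28.79) + 1.4(46.26) + 0.3(62.41) + 0.6(61.72) = 156.51
Maximum is from combination 6.

156.51 kip·ft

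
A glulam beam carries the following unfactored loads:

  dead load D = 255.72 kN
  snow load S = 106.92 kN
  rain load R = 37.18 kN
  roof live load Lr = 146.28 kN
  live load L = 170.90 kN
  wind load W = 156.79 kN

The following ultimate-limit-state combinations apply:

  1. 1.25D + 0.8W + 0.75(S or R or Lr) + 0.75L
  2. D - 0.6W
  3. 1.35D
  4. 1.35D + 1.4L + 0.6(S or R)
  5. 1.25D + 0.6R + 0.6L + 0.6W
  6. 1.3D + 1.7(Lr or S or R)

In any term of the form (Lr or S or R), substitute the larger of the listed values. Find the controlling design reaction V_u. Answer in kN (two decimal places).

682.97 kN

(S or R or Lr) → Lr = 146.28 kN; (S or R) → S = 106.92 kN; (Lr or S or R) → Lr = 146.28 kN.
1. 1.25(255.72) + 0.8(156.79) + 0.75(146.28) + 0.75(170.90) = 319.65 + 125.43 + 109.71 + 128.18 = 682.97
2. 1.0(255.72) - 0.6(156.79) = 255.72 - 94.07 = 161.65
3. 1.35(255.72) = 345.22
4. 1.35(255.72) + 1.4(170.90) + 0.6(106.92) = 345.22 + 239.26 + 64.15 = 648.63
5. 1.25(255.72) + 0.6(37.18) + 0.6(170.90) + 0.6(156.79) = 319.65 + 22.31 + 102.54 + 94.07 = 538.57
6. 1.3(255.72) + 1.7(146.28) = 581.11
Combination 1 governs: V_u = 682.97 kN.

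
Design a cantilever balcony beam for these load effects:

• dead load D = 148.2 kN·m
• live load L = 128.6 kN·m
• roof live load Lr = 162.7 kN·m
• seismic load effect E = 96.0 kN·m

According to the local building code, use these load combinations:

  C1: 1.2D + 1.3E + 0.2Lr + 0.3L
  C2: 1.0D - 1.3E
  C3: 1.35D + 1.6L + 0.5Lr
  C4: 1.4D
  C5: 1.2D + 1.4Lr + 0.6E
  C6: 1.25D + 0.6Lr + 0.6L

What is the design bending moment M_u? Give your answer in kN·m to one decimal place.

487.2 kN·m

C1: 1.2(148.2) + 1.3(96.0) + 0.2(162.7) + 0.3(128.6) = 373.8
C2: 1.0(148.2) - 1.3(96.0) = 23.4
C3: 1.35(148.2) + 1.6(128.6) + 0.5(162.7) = 487.2
C4: 1.4(148.2) = 207.5
C5: 1.2(148.2) + 1.4(162.7) + 0.6(96.0) = 463.2
C6: 1.25(148.2) + 0.6(162.7) + 0.6(128.6) = 360.0
Combination 3 governs: M_u = 487.2 kN·m.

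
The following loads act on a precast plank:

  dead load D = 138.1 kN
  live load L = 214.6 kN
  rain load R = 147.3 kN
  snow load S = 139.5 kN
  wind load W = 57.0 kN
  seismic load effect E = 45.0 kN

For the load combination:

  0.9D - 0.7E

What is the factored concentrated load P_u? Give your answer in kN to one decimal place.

92.8 kN

0.9(138.1) - 0.7(45.0) = 124.3 - 31.5 = 92.8
P_u = 92.8 kN.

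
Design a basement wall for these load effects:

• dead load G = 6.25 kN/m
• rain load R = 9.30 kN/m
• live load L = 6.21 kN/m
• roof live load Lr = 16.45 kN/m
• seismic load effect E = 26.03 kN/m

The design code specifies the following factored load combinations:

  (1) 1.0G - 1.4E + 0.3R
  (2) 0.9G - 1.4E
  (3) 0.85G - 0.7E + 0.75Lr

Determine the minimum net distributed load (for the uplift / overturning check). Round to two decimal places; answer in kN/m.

-30.82 kN/m

(1) 1.0(6.25) - 1.4(26.03) + 0.3(9.30) = -27.40
(2) 0.9(6.25) - 1.4(26.03) = -30.82
(3) 0.85(6.25) - 0.7(26.03) + 0.75(16.45) = -0.57
Combination 2 gives the minimum: -30.82 kN/m.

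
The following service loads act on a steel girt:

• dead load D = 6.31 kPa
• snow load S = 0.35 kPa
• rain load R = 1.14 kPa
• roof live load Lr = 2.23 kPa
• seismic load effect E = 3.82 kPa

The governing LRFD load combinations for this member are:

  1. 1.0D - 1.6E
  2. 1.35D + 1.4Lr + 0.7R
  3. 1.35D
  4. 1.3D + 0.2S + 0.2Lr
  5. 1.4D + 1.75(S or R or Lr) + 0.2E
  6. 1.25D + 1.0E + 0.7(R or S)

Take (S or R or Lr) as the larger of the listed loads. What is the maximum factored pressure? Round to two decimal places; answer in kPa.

13.50 kPa

(S or R or Lr) → Lr = 2.23 kPa; (R or S) → R = 1.14 kPa.
1. 1.0(6.31) - 1.6(3.82) = 6.31 - 6.11 = 0.20
2. 1.35(6.31) + 1.4(2.23) + 0.7(1.14) = 8.52 + 3.12 + 0.80 = 12.44
3. 1.35(6.31) = 8.52
4. 1.3(6.31) + 0.2(0.35) + 0.2(2.23) = 8.20 + 0.07 + 0.45 = 8.72
5. 1.4(6.31) + 1.75(2.23) + 0.2(3.82) = 13.50
6. 1.25(6.31) + 1.0(3.82) + 0.7(1.14) = 7.89 + 3.82 + 0.80 = 12.51
Maximum is from combination 5.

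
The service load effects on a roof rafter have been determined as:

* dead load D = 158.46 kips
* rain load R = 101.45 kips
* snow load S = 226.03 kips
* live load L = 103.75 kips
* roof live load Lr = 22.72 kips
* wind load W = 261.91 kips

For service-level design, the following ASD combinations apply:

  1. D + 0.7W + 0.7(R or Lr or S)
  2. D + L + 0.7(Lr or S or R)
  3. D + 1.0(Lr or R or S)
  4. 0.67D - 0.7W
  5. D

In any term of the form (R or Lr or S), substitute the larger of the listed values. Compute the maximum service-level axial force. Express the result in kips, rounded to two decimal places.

(R or Lr or S) → S = 226.03 kips; (Lr or S or R) → S = 226.03 kips; (Lr or R or S) → S = 226.03 kips.
1. 1.0(158.46) + 0.7(261.91) + 0.7(226.03) = 500.02
2. 1.0(158.46) + 1.0(103.75) + 0.7(226.03) = 420.43
3. 1.0(158.46) + 1.0(226.03) = 384.49
4. 0.67(158.46) - 0.7(261.91) = -77.17
5. 1.0(158.46) = 158.46
Combination 1 governs: P = 500.02 kips.

500.02 kips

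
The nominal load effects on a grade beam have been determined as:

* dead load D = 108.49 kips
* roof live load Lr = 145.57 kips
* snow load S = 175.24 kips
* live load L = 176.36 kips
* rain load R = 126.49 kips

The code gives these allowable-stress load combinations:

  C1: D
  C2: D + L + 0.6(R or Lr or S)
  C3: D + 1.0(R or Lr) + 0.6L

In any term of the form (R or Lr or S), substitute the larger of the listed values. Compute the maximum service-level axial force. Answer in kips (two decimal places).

(R or Lr or S) → S = 175.24 kips; (R or Lr) → Lr = 145.57 kips.
C1: 1.0(108.49) = 108.49
C2: 1.0(108.49) + 1.0(176.36) + 0.6(175.24) = 108.49 + 176.36 + 105.14 = 389.99
C3: 1.0(108.49) + 1.0(145.57) + 0.6(176.36) = 108.49 + 145.57 + 105.82 = 359.88
Maximum is from combination 2.

389.99 kips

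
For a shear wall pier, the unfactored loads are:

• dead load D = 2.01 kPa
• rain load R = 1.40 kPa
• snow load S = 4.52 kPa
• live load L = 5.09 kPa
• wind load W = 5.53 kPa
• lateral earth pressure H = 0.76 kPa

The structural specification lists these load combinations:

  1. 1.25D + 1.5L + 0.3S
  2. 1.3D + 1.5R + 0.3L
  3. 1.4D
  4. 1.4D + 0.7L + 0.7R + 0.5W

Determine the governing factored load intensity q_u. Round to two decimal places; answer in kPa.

1. 1.25(2.01) + 1.5(5.09) + 0.3(4.52) = 11.50
2. 1.3(2.01) + 1.5(1.40) + 0.3(5.09) = 2.61 + 2.10 + 1.53 = 6.24
3. 1.4(2.01) = 2.81
4. 1.4(2.01) + 0.7(5.09) + 0.7(1.40) + 0.5(5.53) = 2.81 + 3.56 + 0.98 + 2.77 = 10.12
Maximum is from combination 1.

11.50 kPa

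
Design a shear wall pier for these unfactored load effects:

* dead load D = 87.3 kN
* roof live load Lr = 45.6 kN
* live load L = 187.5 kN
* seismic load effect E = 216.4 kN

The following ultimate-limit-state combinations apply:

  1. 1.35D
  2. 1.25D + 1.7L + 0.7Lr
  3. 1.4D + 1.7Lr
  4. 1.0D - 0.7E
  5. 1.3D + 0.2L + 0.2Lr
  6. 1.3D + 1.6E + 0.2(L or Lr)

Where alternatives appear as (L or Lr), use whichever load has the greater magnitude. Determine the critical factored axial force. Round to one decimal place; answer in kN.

497.2 kN

(L or Lr) → L = 187.5 kN.
1. 1.35(87.3) = 117.9
2. 1.25(87.3) + 1.7(187.5) + 0.7(45.6) = 109.1 + 318.8 + 31.9 = 459.8
3. 1.4(87.3) + 1.7(45.6) = 122.2 + 77.5 = 199.7
4. 1.0(87.3) - 0.7(216.4) = 87.3 - 151.5 = -64.2
5. 1.3(87.3) + 0.2(187.5) + 0.2(45.6) = 113.5 + 37.5 + 9.1 = 160.1
6. 1.3(87.3) + 1.6(216.4) + 0.2(187.5) = 113.5 + 346.2 + 37.5 = 497.2
The controlling combination is 6, giving 497.2 kN.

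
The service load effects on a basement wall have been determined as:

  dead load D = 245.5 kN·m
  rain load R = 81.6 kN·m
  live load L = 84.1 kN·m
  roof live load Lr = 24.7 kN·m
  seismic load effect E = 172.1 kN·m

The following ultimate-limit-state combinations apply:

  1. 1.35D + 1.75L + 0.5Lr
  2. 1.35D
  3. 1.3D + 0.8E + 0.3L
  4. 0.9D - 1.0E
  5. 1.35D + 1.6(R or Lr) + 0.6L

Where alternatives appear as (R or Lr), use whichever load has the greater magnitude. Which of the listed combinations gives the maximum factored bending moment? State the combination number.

Combination 5

(R or Lr) → R = 81.6 kN·m.
1. 1.35(245.5) + 1.75(84.1) + 0.5(24.7) = 490.95
2. 1.35(245.5) = 331.43
3. 1.3(245.5) + 0.8(172.1) + 0.3(84.1) = 319.15 + 137.68 + 25.23 = 482.06
4. 0.9(245.5) - 1.0(172.1) = 220.95 - 172.10 = 48.85
5. 1.35(245.5) + 1.6(81.6) + 0.6(84.1) = 331.43 + 130.56 + 50.46 = 512.45
The largest value is 512.45 kN·m from combination 5.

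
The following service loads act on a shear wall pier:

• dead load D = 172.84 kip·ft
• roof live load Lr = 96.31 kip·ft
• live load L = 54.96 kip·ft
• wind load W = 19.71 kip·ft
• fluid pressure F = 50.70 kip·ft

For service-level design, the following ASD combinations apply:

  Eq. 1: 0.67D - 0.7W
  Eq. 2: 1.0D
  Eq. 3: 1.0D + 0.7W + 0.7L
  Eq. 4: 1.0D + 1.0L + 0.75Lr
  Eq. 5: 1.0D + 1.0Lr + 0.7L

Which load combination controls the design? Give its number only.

Eq. 1: 0.67(172.84) - 0.7(19.71) = 102.01
Eq. 2: 1.0(172.84) = 172.84
Eq. 3: 1.0(172.84) + 0.7(19.71) + 0.7(54.96) = 172.84 + 13.80 + 38.47 = 225.11
Eq. 4: 1.0(172.84) + 1.0(54.96) + 0.75(96.31) = 172.84 + 54.96 + 72.23 = 300.03
Eq. 5: 1.0(172.84) + 1.0(96.31) + 0.7(54.96) = 172.84 + 96.31 + 38.47 = 307.62
The largest value is 307.62 kip·ft from combination 5.

Combination 5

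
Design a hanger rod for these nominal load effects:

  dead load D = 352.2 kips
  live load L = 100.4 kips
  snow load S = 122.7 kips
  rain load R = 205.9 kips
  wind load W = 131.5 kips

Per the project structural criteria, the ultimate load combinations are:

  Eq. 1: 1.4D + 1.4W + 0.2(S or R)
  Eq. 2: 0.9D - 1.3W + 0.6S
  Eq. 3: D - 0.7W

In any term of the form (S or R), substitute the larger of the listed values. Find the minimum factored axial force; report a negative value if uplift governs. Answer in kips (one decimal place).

(S or R) → R = 205.9 kips.
Eq. 1: 1.4(352.2) + 1.4(131.5) + 0.2(205.9) = 493.1 + 184.1 + 41.2 = 718.4
Eq. 2: 0.9(352.2) - 1.3(131.5) + 0.6(122.7) = 219.7
Eq. 3: 1.0(352.2) - 0.7(131.5) = 260.2
Combination 2 gives the minimum: 219.7 kips.

219.7 kips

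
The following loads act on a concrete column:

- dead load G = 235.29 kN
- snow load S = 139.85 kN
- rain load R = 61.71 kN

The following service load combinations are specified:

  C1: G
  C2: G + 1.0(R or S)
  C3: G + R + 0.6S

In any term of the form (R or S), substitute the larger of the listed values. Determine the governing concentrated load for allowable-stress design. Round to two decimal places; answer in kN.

(R or S) → S = 139.85 kN.
C1: 1.0(235.29) = 235.29
C2: 1.0(235.29) + 1.0(139.85) = 375.14
C3: 1.0(235.29) + 1.0(61.71) + 0.6(139.85) = 380.91
The controlling combination is 3, giving 380.91 kN.

380.91 kN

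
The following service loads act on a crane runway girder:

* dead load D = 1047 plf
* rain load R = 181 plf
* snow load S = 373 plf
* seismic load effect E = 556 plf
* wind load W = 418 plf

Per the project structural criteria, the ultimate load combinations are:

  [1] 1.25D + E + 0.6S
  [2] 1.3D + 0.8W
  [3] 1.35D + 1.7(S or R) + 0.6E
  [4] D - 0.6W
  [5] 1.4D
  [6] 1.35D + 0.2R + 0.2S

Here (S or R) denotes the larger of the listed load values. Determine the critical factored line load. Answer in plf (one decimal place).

(S or R) → S = 373 plf.
[1] 1.25(1047) + 1.0(556) + 0.6(373) = 1308.8 + 556.0 + 223.8 = 2088.6
[2] 1.3(1047) + 0.8(418) = 1361.1 + 334.4 = 1695.5
[3] 1.35(1047) + 1.7(373) + 0.6(556) = 1413.5 + 634.1 + 333.6 = 2381.2
[4] 1.0(1047) - 0.6(418) = 1047.0 - 250.8 = 796.2
[5] 1.4(1047) = 1465.8
[6] 1.35(1047) + 0.2(181) + 0.2(373) = 1413.5 + 36.2 + 74.6 = 1524.3
The controlling combination is 3, giving 2381.2 plf.

2381.2 plf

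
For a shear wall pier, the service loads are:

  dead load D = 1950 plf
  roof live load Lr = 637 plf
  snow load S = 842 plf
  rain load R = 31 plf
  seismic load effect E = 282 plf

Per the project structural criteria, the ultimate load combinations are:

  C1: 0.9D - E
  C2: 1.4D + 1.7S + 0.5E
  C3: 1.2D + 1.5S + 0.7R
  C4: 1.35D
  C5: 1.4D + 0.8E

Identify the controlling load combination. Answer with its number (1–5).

C1: 0.9(1950) - 1.0(282) = 1473.00
C2: 1.4(1950) + 1.7(842) + 0.5(282) = 4302.40
C3: 1.2(1950) + 1.5(842) + 0.7(31) = 3624.70
C4: 1.35(1950) = 2632.50
C5: 1.4(1950) + 0.8(282) = 2955.60
The largest value is 4302.40 plf from combination 2.

Combination 2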